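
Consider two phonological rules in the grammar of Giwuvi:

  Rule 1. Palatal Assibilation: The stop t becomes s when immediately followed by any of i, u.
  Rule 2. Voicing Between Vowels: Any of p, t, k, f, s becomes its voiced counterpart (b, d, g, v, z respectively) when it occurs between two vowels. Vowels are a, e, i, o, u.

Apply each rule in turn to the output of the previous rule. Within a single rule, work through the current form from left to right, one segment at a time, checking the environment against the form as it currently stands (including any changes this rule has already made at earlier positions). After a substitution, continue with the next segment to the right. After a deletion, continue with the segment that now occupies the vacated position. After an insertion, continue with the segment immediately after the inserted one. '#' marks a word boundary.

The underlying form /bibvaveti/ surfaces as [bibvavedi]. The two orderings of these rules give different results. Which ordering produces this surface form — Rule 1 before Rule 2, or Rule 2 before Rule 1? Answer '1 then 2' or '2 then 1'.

2 then 1

Order 1 then 2:
  1 Palatal Assibilation: [bibvaveti] → [bibvavesi]
  2 Voicing Between Vowels: [bibvavesi] → [bibvavezi]
  result: [bibvavezi]
Order 2 then 1:
  2 Voicing Between Vowels: [bibvaveti] → [bibvavedi]
  1 Palatal Assibilation: no change — [bibvavedi]
  result: [bibvavedi]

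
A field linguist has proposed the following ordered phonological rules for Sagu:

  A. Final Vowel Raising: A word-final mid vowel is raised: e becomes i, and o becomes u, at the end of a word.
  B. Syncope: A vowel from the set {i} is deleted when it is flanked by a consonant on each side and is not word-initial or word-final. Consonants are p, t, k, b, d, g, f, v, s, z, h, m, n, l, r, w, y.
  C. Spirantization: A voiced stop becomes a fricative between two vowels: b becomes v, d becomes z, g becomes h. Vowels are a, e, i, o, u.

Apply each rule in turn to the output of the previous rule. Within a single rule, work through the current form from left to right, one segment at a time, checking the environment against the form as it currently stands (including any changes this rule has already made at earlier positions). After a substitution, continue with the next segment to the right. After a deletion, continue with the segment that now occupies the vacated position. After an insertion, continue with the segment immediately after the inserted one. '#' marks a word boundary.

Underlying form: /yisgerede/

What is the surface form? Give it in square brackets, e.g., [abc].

[ysgerezi]

A Final Vowel Raising: [yisgerede] → [yisgeredi]
B Syncope: [yisgeredi] → [ysgeredi]
C Spirantization: [ysgeredi] → [ysgerezi]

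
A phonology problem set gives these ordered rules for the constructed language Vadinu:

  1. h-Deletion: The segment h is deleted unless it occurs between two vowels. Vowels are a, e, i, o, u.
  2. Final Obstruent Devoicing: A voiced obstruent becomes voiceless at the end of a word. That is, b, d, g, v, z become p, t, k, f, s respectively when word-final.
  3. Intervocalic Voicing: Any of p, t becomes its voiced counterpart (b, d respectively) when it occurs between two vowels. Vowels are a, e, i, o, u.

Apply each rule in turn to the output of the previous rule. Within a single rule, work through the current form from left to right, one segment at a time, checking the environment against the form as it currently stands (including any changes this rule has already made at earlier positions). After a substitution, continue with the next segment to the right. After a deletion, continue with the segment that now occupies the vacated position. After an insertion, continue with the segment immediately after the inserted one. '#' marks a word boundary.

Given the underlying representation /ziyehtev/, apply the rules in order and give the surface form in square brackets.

1 h-Deletion: [ziyehtev] → [ziyetev]
2 Final Obstruent Devoicing: [ziyetev] → [ziyetef]
3 Intervocalic Voicing: [ziyetef] → [ziyedef]

[ziyedef]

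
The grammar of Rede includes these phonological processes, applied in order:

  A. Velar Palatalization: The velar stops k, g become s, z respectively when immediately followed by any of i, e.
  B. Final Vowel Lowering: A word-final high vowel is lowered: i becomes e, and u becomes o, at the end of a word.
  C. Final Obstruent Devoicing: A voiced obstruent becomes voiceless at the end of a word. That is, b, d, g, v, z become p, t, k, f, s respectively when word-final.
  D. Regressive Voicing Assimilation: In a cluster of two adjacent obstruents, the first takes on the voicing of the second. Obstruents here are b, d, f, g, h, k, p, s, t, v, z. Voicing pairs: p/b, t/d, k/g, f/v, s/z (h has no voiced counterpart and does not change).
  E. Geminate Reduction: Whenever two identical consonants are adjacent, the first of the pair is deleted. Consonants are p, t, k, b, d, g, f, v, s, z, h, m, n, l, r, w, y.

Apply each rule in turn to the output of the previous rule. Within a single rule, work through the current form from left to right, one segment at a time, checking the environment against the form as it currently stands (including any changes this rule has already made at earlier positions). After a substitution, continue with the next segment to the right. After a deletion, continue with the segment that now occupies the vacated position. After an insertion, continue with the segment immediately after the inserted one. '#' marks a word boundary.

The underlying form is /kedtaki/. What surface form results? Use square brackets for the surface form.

[setase]

A Velar Palatalization: [kedtaki] → [sedtasi]
B Final Vowel Lowering: [sedtasi] → [sedtase]
C Final Obstruent Devoicing: no change — [sedtase]
D Regressive Voicing Assimilation: [sedtase] → [settase]
E Geminate Reduction: [settase] → [setase]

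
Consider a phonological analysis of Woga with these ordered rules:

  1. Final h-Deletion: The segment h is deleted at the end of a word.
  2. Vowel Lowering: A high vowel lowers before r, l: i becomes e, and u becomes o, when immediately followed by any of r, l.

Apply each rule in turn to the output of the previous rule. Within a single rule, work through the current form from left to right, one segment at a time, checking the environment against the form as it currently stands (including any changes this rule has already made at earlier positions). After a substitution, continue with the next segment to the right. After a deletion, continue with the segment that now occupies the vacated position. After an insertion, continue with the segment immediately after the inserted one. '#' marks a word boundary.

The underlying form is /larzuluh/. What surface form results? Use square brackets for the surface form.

1 Final h-Deletion: [larzuluh] → [larzulu]
2 Vowel Lowering: [larzulu] → [larzolu]

[larzolu]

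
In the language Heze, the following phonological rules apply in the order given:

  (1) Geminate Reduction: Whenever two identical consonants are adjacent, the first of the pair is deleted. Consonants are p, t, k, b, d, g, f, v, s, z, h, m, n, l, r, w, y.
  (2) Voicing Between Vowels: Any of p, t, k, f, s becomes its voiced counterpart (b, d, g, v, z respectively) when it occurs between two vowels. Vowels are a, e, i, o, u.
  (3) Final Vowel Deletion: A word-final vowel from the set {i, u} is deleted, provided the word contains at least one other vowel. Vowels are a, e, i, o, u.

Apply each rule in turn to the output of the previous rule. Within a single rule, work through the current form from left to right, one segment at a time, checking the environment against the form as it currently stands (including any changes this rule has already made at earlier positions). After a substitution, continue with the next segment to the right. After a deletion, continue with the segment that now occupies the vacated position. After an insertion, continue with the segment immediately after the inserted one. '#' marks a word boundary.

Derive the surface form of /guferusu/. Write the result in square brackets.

[guveruz]

(1) Geminate Reduction: no change — [guferusu]
(2) Voicing Between Vowels: [guferusu] → [guveruzu]
(3) Final Vowel Deletion: [guveruzu] → [guveruz]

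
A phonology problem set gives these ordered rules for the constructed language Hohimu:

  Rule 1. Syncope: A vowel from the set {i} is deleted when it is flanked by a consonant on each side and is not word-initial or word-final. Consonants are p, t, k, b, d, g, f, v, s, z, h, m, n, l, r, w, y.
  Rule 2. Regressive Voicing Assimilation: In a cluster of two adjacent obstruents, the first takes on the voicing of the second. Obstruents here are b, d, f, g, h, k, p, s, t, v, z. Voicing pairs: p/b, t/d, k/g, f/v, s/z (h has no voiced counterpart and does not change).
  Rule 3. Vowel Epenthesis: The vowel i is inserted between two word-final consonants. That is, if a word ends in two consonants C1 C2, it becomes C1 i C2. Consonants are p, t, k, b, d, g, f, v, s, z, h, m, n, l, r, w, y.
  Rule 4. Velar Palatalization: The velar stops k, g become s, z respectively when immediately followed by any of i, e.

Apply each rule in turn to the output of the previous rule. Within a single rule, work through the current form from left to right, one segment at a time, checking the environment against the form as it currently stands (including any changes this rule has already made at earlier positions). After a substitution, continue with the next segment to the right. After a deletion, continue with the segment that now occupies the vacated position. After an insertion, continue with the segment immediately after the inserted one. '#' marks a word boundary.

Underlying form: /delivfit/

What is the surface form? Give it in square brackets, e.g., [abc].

Rule 1 Syncope: [delivfit] → [delvft]
Rule 2 Regressive Voicing Assimilation: [delvft] → [delfft]
Rule 3 Vowel Epenthesis: [delfft] → [delffit]
Rule 4 Velar Palatalization: no change — [delffit]

[delffit]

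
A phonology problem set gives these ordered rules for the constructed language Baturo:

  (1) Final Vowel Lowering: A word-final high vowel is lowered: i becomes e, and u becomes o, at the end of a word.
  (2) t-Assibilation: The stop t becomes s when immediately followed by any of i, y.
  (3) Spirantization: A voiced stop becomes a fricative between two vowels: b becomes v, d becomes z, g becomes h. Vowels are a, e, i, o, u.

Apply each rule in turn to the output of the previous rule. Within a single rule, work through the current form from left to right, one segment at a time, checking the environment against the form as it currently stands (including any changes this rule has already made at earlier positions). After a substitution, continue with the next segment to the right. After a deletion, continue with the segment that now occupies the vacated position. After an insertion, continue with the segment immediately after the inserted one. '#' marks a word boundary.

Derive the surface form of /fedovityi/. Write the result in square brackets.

(1) Final Vowel Lowering: [fedovityi] → [fedovitye]
(2) t-Assibilation: [fedovitye] → [fedovisye]
(3) Spirantization: [fedovisye] → [fezovisye]

[fezovisye]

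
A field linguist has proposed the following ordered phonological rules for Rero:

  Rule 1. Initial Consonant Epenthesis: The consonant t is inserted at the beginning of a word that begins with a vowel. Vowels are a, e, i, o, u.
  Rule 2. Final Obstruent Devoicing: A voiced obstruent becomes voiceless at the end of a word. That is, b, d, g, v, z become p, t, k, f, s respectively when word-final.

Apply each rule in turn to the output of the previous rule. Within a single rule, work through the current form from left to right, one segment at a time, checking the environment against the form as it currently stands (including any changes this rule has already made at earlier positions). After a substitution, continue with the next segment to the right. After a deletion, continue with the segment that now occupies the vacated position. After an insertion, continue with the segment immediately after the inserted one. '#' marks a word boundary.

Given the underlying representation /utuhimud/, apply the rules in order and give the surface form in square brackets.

Rule 1 Initial Consonant Epenthesis: [utuhimud] → [tutuhimud]
Rule 2 Final Obstruent Devoicing: [tutuhimud] → [tutuhimut]

[tutuhimut]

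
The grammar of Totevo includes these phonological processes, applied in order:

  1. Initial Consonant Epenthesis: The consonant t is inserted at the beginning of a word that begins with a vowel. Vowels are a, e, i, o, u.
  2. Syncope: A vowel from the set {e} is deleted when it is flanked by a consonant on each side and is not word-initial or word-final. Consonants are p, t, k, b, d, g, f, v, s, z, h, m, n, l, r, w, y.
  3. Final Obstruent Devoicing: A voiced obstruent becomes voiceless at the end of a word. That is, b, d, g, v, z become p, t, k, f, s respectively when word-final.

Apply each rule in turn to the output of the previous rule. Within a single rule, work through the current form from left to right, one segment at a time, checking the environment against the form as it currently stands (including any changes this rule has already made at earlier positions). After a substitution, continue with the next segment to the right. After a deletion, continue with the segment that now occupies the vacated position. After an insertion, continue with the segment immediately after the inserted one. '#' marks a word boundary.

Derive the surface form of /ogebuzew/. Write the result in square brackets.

[togbuzw]

1 Initial Consonant Epenthesis: [ogebuzew] → [togebuzew]
2 Syncope: [togebuzew] → [togbuzw]
3 Final Obstruent Devoicing: no change — [togbuzw]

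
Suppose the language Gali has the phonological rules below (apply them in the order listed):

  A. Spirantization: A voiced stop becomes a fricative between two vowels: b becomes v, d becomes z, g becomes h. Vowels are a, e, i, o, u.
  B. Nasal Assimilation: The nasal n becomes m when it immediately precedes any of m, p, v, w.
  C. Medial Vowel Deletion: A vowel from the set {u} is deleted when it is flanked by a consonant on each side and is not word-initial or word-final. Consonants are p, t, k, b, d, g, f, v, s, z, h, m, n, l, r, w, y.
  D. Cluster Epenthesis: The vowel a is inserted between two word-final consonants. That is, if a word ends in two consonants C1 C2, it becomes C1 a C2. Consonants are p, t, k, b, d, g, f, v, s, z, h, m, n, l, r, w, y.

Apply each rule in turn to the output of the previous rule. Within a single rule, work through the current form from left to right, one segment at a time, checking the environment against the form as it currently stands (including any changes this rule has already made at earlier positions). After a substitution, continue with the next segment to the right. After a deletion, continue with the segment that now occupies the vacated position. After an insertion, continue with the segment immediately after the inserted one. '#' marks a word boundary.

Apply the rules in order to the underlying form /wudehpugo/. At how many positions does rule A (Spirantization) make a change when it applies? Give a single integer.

A Spirantization: [wudehpugo] → [wuzehpuho]
B Nasal Assimilation: no change — [wuzehpuho]
C Medial Vowel Deletion: [wuzehpuho] → [wzehpho]
D Cluster Epenthesis: no change — [wzehpho]
Rule A changed 2 position(s).

2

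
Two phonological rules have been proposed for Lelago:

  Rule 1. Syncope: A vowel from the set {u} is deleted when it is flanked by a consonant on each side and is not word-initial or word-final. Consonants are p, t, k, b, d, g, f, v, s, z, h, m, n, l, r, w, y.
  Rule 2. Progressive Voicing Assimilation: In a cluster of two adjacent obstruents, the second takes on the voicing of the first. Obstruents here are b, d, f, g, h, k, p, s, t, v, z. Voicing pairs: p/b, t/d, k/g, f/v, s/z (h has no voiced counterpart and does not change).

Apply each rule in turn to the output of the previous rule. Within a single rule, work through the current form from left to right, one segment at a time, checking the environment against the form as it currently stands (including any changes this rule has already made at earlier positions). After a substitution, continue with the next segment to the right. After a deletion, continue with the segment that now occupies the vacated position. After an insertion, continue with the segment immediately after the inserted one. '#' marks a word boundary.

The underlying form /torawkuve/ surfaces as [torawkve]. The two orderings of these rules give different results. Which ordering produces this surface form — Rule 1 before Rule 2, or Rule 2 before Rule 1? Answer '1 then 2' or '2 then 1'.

2 then 1

Order 1 then 2:
  1 Syncope: [torawkuve] → [torawkve]
  2 Progressive Voicing Assimilation: [torawkve] → [torawkfe]
  result: [torawkfe]
Order 2 then 1:
  2 Progressive Voicing Assimilation: no change — [torawkuve]
  1 Syncope: [torawkuve] → [torawkve]
  result: [torawkve]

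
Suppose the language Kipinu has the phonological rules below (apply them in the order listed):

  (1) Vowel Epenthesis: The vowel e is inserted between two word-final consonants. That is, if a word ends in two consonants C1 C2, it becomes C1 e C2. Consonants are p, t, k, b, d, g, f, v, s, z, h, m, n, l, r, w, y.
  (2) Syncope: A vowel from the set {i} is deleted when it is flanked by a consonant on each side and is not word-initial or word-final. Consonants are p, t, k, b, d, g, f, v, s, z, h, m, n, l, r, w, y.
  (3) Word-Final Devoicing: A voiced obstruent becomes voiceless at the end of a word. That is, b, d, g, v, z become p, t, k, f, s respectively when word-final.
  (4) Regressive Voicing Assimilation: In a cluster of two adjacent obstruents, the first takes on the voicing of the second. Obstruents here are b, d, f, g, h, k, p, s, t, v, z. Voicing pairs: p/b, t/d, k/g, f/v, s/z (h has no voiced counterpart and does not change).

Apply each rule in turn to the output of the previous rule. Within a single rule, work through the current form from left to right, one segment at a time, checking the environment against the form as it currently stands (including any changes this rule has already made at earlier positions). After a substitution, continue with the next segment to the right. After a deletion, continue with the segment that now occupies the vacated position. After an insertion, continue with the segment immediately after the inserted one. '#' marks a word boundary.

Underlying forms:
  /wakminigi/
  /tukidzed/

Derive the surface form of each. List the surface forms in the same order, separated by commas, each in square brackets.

/wakminigi/:
  (1) Vowel Epenthesis: no change — [wakminigi]
  (2) Syncope: [wakminigi] → [wakmngi]
  (3) Word-Final Devoicing: no change — [wakmngi]
  (4) Regressive Voicing Assimilation: no change — [wakmngi]
/tukidzed/:
  (1) Vowel Epenthesis: no change — [tukidzed]
  (2) Syncope: [tukidzed] → [tukdzed]
  (3) Word-Final Devoicing: [tukdzed] → [tukdzet]
  (4) Regressive Voicing Assimilation: [tukdzet] → [tugdzet]

[wakmngi], [tugdzet]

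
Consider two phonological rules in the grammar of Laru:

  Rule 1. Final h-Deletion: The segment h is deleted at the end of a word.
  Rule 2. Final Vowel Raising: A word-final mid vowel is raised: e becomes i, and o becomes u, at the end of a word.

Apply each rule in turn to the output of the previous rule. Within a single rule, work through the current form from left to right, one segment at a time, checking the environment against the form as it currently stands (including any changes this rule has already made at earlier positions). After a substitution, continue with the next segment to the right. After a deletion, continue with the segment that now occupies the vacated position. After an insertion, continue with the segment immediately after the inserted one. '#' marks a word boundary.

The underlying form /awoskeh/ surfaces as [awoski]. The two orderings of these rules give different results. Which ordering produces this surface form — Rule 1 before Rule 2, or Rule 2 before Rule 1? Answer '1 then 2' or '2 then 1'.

Order 1 then 2:
  1 Final h-Deletion: [awoskeh] → [awoske]
  2 Final Vowel Raising: [awoske] → [awoski]
  result: [awoski]
Order 2 then 1:
  2 Final Vowel Raising: no change — [awoskeh]
  1 Final h-Deletion: [awoskeh] → [awoske]
  result: [awoske]

1 then 2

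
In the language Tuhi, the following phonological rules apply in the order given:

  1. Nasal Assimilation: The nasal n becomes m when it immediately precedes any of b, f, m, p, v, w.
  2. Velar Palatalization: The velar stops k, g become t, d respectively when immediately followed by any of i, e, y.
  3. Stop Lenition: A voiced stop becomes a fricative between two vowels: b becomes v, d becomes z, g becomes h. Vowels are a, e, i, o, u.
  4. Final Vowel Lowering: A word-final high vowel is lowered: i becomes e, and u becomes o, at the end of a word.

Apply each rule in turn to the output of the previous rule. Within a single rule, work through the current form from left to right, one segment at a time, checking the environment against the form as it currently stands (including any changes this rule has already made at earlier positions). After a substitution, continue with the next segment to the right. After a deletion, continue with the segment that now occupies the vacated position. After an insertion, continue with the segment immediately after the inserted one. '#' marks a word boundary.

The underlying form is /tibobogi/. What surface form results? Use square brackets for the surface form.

[tivovoze]

1 Nasal Assimilation: no change — [tibobogi]
2 Velar Palatalization: [tibobogi] → [tibobodi]
3 Stop Lenition: [tibobodi] → [tivovozi]
4 Final Vowel Lowering: [tivovozi] → [tivovoze]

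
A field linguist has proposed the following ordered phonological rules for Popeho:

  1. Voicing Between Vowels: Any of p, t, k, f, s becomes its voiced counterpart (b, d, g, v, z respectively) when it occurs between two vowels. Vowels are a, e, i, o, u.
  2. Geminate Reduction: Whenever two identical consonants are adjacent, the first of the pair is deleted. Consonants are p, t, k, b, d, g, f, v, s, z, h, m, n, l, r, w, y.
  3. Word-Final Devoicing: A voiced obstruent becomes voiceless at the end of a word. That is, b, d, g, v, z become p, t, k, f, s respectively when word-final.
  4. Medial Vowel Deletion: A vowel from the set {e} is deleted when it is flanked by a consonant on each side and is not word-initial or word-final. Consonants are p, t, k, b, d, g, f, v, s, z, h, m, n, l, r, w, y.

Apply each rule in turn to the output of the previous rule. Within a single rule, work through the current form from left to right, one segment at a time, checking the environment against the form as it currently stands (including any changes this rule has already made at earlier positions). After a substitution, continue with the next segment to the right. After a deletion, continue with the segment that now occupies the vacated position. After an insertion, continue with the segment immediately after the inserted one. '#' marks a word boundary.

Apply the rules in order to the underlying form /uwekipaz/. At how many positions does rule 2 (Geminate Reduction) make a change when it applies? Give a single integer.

0

1 Voicing Between Vowels: [uwekipaz] → [uwegibaz]
2 Geminate Reduction: no change — [uwegibaz]
3 Word-Final Devoicing: [uwegibaz] → [uwegibas]
4 Medial Vowel Deletion: [uwegibas] → [uwgibas]
Rule 2 changed 0 position(s).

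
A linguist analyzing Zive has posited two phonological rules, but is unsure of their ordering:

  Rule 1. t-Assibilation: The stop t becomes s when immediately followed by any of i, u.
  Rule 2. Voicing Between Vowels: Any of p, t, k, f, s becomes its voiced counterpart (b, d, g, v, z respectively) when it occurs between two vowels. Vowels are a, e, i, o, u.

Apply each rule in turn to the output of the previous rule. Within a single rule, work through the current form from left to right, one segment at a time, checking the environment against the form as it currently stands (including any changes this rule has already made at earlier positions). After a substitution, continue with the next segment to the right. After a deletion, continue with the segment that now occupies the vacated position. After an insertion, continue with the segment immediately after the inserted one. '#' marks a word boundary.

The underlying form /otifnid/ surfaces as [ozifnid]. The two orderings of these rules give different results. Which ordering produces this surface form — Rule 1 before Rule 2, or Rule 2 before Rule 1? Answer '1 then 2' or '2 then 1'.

Order 1 then 2:
  1 t-Assibilation: [otifnid] → [osifnid]
  2 Voicing Between Vowels: [osifnid] → [ozifnid]
  result: [ozifnid]
Order 2 then 1:
  2 Voicing Between Vowels: [otifnid] → [odifnid]
  1 t-Assibilation: no change — [odifnid]
  result: [odifnid]

1 then 2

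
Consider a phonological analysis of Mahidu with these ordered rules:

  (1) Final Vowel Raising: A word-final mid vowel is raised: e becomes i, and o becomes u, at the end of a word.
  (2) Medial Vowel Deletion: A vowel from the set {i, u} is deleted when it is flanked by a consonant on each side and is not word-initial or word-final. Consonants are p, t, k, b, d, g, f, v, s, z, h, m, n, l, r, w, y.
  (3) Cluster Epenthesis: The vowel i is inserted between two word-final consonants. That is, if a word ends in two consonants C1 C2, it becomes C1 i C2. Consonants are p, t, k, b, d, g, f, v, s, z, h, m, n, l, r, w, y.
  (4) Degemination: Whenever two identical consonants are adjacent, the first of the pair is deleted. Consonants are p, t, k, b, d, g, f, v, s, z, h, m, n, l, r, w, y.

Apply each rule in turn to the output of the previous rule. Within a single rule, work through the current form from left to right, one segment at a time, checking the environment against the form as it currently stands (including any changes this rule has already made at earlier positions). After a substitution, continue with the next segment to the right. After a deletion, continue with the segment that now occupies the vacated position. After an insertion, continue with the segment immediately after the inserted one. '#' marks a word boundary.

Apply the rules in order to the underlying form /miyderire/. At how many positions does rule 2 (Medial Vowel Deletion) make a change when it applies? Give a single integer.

(1) Final Vowel Raising: [miyderire] → [miyderiri]
(2) Medial Vowel Deletion: [miyderiri] → [myderri]
(3) Cluster Epenthesis: no change — [myderri]
(4) Degemination: [myderri] → [myderi]
Rule 2 changed 2 position(s).

2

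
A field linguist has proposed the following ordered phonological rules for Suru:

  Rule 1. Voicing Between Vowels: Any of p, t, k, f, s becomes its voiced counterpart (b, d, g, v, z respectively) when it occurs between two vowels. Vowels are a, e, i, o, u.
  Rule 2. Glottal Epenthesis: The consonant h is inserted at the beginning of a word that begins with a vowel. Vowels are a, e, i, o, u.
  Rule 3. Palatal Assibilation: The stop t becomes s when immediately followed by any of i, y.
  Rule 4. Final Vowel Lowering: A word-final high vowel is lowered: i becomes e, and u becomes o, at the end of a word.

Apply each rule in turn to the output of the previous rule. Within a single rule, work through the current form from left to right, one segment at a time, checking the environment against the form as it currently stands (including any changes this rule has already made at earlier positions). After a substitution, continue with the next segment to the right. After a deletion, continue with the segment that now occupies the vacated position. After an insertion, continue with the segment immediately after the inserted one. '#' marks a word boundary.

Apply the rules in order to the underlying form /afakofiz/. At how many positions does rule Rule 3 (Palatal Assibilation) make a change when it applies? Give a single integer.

0

Rule 1 Voicing Between Vowels: [afakofiz] → [avagoviz]
Rule 2 Glottal Epenthesis: [avagoviz] → [havagoviz]
Rule 3 Palatal Assibilation: no change — [havagoviz]
Rule 4 Final Vowel Lowering: no change — [havagoviz]
Rule Rule 3 changed 0 position(s).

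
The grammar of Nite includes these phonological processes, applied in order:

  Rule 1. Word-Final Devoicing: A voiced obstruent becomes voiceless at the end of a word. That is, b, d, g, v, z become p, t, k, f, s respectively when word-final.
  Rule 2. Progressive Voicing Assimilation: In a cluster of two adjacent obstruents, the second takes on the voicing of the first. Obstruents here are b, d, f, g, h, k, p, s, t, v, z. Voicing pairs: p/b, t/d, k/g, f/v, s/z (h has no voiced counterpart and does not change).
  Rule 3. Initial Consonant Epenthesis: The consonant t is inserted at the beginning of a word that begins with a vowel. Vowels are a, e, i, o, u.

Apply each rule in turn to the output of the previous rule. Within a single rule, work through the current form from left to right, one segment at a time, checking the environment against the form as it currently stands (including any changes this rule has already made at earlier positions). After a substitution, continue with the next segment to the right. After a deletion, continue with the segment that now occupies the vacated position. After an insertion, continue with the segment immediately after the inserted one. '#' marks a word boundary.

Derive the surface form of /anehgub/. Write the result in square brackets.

[tanehkup]

Rule 1 Word-Final Devoicing: [anehgub] → [anehgup]
Rule 2 Progressive Voicing Assimilation: [anehgup] → [anehkup]
Rule 3 Initial Consonant Epenthesis: [anehkup] → [tanehkup]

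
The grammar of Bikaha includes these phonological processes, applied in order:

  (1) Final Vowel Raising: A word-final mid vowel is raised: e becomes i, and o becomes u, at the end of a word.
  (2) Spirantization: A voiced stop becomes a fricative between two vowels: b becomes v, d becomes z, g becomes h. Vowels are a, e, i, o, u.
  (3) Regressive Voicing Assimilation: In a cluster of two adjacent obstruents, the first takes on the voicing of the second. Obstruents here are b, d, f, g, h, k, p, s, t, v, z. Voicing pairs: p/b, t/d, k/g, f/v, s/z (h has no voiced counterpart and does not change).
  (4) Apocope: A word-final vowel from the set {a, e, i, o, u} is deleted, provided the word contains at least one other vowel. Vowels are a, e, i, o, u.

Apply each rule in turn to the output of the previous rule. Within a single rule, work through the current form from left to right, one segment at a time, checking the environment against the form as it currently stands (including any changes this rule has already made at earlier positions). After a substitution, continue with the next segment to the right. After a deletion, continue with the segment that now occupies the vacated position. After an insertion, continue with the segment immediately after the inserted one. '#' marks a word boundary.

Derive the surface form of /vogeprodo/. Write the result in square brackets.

(1) Final Vowel Raising: [vogeprodo] → [vogeprodu]
(2) Spirantization: [vogeprodu] → [voheprozu]
(3) Regressive Voicing Assimilation: no change — [voheprozu]
(4) Apocope: [voheprozu] → [voheproz]

[voheproz]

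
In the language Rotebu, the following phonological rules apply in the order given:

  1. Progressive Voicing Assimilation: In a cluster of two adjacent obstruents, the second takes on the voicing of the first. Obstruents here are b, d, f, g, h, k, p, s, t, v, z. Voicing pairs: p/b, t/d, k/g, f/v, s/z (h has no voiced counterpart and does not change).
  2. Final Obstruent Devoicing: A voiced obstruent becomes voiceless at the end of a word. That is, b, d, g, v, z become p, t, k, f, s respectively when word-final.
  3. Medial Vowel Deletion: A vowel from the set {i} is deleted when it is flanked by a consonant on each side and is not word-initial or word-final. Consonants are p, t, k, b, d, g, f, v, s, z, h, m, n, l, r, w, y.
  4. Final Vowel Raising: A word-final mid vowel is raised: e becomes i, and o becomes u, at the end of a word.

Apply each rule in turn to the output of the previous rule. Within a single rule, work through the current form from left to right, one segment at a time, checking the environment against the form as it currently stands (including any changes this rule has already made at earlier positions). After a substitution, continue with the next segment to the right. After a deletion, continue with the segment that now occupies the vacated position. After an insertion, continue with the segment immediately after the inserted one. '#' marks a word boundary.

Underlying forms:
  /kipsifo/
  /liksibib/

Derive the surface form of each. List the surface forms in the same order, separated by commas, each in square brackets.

/kipsifo/:
  1 Progressive Voicing Assimilation: no change — [kipsifo]
  2 Final Obstruent Devoicing: no change — [kipsifo]
  3 Medial Vowel Deletion: [kipsifo] → [kpsfo]
  4 Final Vowel Raising: [kpsfo] → [kpsfu]
/liksibib/:
  1 Progressive Voicing Assimilation: no change — [liksibib]
  2 Final Obstruent Devoicing: [liksibib] → [liksibip]
  3 Medial Vowel Deletion: [liksibip] → [lksbp]
  4 Final Vowel Raising: no change — [lksbp]

[kpsfu], [lksbp]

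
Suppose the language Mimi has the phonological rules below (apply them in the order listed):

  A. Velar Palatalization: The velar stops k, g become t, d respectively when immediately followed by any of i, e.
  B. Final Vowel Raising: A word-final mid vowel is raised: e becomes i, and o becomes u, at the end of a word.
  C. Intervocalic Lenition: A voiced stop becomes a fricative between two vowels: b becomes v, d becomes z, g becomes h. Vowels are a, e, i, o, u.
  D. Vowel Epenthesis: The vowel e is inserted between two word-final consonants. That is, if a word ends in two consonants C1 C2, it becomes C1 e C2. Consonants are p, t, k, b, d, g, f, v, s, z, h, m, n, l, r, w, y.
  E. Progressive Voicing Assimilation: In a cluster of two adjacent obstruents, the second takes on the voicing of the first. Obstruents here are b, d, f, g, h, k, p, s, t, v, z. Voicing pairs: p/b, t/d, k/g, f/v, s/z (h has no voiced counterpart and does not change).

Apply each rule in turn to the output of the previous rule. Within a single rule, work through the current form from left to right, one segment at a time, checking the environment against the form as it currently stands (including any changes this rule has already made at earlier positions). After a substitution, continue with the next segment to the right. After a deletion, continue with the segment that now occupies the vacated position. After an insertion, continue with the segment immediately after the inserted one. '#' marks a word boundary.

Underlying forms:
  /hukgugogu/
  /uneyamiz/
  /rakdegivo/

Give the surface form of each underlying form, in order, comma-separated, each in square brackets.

[hukkuhohu], [uneyamiz], [raktezivu]

/hukgugogu/:
  A Velar Palatalization: no change — [hukgugogu]
  B Final Vowel Raising: no change — [hukgugogu]
  C Intervocalic Lenition: [hukgugogu] → [hukguhohu]
  D Vowel Epenthesis: no change — [hukguhohu]
  E Progressive Voicing Assimilation: [hukguhohu] → [hukkuhohu]
/uneyamiz/:
  A Velar Palatalization: no change — [uneyamiz]
  B Final Vowel Raising: no change — [uneyamiz]
  C Intervocalic Lenition: no change — [uneyamiz]
  D Vowel Epenthesis: no change — [uneyamiz]
  E Progressive Voicing Assimilation: no change — [uneyamiz]
/rakdegivo/:
  A Velar Palatalization: [rakdegivo] → [rakdedivo]
  B Final Vowel Raising: [rakdedivo] → [rakdedivu]
  C Intervocalic Lenition: [rakdedivu] → [rakdezivu]
  D Vowel Epenthesis: no change — [rakdezivu]
  E Progressive Voicing Assimilation: [rakdezivu] → [raktezivu]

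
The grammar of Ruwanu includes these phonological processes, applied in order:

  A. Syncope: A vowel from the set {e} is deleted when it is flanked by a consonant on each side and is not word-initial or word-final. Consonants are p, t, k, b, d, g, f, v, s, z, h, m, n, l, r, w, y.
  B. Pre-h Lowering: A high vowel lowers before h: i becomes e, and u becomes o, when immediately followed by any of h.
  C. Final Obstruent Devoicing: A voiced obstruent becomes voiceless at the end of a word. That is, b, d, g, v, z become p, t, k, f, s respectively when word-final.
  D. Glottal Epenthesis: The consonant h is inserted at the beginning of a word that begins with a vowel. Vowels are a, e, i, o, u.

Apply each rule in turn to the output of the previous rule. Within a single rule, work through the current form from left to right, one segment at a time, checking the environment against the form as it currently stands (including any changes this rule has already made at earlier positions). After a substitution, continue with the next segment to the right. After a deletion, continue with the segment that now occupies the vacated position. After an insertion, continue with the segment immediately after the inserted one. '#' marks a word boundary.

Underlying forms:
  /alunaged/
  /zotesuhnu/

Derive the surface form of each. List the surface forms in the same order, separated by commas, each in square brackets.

/alunaged/:
  A Syncope: [alunaged] → [alunagd]
  B Pre-h Lowering: no change — [alunagd]
  C Final Obstruent Devoicing: [alunagd] → [alunagt]
  D Glottal Epenthesis: [alunagt] → [halunagt]
/zotesuhnu/:
  A Syncope: [zotesuhnu] → [zotsuhnu]
  B Pre-h Lowering: [zotsuhnu] → [zotsohnu]
  C Final Obstruent Devoicing: no change — [zotsohnu]
  D Glottal Epenthesis: no change — [zotsohnu]

[halunagt], [zotsohnu]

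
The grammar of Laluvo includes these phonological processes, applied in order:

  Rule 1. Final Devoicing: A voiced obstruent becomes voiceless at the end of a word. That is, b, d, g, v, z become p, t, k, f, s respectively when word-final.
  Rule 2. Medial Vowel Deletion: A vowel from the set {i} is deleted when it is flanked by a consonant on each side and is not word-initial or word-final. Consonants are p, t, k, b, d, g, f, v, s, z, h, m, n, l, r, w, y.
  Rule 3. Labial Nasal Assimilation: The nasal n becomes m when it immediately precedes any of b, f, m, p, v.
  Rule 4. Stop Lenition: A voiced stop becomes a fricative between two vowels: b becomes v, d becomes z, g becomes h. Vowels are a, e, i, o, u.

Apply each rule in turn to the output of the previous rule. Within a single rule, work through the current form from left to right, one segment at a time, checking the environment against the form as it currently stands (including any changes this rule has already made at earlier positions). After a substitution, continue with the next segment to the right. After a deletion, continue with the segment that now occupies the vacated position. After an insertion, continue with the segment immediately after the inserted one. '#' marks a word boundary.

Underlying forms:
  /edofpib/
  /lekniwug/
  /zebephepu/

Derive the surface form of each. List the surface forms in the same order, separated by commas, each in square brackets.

/edofpib/:
  Rule 1 Final Devoicing: [edofpib] → [edofpip]
  Rule 2 Medial Vowel Deletion: [edofpip] → [edofpp]
  Rule 3 Labial Nasal Assimilation: no change — [edofpp]
  Rule 4 Stop Lenition: [edofpp] → [ezofpp]
/lekniwug/:
  Rule 1 Final Devoicing: [lekniwug] → [lekniwuk]
  Rule 2 Medial Vowel Deletion: [lekniwuk] → [leknwuk]
  Rule 3 Labial Nasal Assimilation: no change — [leknwuk]
  Rule 4 Stop Lenition: no change — [leknwuk]
/zebephepu/:
  Rule 1 Final Devoicing: no change — [zebephepu]
  Rule 2 Medial Vowel Deletion: no change — [zebephepu]
  Rule 3 Labial Nasal Assimilation: no change — [zebephepu]
  Rule 4 Stop Lenition: [zebephepu] → [zevephepu]

[ezofpp], [leknwuk], [zevephepu]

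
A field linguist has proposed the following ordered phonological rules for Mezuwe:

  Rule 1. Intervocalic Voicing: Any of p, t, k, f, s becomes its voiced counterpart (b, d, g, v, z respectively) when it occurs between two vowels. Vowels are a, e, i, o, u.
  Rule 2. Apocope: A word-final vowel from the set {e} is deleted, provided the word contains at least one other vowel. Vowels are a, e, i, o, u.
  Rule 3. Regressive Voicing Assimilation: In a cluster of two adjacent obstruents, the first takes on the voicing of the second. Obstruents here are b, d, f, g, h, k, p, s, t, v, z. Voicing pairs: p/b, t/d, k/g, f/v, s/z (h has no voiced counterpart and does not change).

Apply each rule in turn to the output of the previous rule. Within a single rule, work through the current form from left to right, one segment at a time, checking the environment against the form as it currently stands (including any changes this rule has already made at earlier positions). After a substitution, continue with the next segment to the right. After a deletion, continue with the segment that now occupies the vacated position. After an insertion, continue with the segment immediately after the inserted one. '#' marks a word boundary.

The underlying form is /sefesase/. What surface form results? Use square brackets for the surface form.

Rule 1 Intervocalic Voicing: [sefesase] → [sevezaze]
Rule 2 Apocope: [sevezaze] → [sevezaz]
Rule 3 Regressive Voicing Assimilation: no change — [sevezaz]

[sevezaz]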